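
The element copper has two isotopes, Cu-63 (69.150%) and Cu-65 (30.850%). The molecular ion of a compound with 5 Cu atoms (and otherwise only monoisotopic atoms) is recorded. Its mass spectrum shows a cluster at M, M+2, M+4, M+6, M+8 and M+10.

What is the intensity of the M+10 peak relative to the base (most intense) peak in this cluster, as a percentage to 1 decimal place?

Binomial terms of (0.69150 + 0.30850)^5: M 0.1581, M+2 0.3527, M+4 0.3147, M+6 0.1404, M+8 0.0313, M+10 0.0028 → M+2 is the base peak.
P(M+2) = C(5,1) × 0.69150^4 × 0.30850^1 = 5 × 0.2286487 × 0.3085 = 0.352691 (base)
P(M+10) = C(5,5) × 0.69150^0 × 0.30850^5 = 1 × 1.0000 × 0.00279432 = 0.002794
Relative intensity = 0.002794 / 0.352691 × 100 = 0.8

0.8%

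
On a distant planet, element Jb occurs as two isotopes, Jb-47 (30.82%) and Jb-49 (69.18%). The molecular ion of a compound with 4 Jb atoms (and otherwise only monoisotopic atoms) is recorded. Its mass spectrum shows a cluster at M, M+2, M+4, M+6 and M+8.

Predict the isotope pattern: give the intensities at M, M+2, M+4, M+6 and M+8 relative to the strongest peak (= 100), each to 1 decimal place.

2.2 : 19.8 : 66.8 : 100.0 : 56.1

The 4 Jb atoms are independent, so intensities follow the terms of (0.3082 + 0.6918)^4.
P(M) = 0.3082^4 = 0.009023
P(M+2) = 4 × 0.3082^3 × 0.6918^1 = 0.081010
P(M+4) = 6 × 0.3082^2 × 0.6918^2 = 0.272758
P(M+6) = 4 × 0.3082^1 × 0.6918^3 = 0.408164
P(M+8) = 0.6918^4 = 0.229046
The M+6 peak is largest (0.408164); scaling to 100 gives 2.2 : 19.8 : 66.8 : 100.0 : 56.1.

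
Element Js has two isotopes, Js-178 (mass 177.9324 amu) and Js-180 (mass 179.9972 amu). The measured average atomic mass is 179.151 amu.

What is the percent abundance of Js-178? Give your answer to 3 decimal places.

Writing the weighted mean with unknown fraction x of Js-178:
177.9324·x + 179.9972·(1 − x) = 179.151
(177.9324 − 179.9972)·x = 179.151 − 179.9972
x = -0.8462 / -2.0648 = 0.40982 → 40.982% Js-178, 59.018% Js-180.

40.982%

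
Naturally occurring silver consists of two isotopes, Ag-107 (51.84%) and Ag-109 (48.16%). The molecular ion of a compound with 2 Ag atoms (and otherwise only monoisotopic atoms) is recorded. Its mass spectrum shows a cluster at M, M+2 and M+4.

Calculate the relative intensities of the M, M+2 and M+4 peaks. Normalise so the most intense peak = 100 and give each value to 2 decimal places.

53.82 : 100.00 : 46.45

Each Ag atom is independently Ag-107 (p = 0.5184) or Ag-109 (q = 0.4816); the cluster is the binomial expansion (p + q)^2.
P(M) = 0.5184^2 = 0.268739
P(M+2) = 2 × 0.5184^1 × 0.4816^1 = 0.499323
P(M+4) = 0.4816^2 = 0.231939
The M+2 peak is largest (0.499323); scaling to 100 gives 53.82 : 100.00 : 46.45.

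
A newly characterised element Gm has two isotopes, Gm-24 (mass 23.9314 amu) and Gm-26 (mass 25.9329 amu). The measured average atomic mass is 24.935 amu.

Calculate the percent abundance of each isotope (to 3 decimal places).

With x = fraction of Gm-24 (so Gm-26 is 1 − x):
23.9314·x + 25.9329·(1 − x) = 24.935
(23.9314 − 25.9329)·x = 24.935 − 25.9329
x = -0.9979 / -2.0015 = 0.49858 → 49.858% Gm-24, 50.142% Gm-26.

Gm-24: 49.858%, Gm-26: 50.142%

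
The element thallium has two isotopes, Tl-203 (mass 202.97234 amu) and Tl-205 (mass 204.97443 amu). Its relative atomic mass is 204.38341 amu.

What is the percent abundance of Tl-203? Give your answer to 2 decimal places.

With x = fraction of Tl-203 (so Tl-205 is 1 − x):
202.97234·x + 204.97443·(1 − x) = 204.38341
(202.97234 − 204.97443)·x = 204.38341 − 204.97443
x = -0.59102 / -2.00209 = 0.29520 → 29.52% Tl-203, 70.48% Tl-205.

29.52%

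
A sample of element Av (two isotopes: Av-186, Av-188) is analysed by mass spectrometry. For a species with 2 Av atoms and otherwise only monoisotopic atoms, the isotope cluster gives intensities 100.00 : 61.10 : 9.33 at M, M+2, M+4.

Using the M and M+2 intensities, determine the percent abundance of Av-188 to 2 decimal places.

23.40%

Write p for the Av-186 fraction. I(M+2)/I(M) = [C(2,1)·p^1·(1−p)] / p^2 = 2·(1−p)/p = 61.10/100.00 = 0.6110
(1−p)/p = 0.6110/2 = 0.3055  ⇒  p = 1/(1 + 0.3055) = 0.7660
Av-186: 76.60%, Av-188: 23.40%.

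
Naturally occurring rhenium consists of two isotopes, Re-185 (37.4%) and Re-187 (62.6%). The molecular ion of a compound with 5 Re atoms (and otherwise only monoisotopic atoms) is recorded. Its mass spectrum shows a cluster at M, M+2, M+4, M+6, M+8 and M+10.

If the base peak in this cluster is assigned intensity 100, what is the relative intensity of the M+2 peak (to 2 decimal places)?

17.85

(0.374 + 0.626)^5 gives M 0.0073, M+2 0.0612, M+4 0.2050, M+6 0.3431, M+8 0.2872, M+10 0.0961; the largest is M+6.
P(M+6) = C(5,3) × 0.374^2 × 0.626^3 = 10 × 0.139876 × 0.24531438 = 0.343136 (base)
P(M+2) = C(5,1) × 0.374^4 × 0.626^1 = 5 × 0.0195653 × 0.6260 = 0.061239
Relative intensity = 0.061239 / 0.343136 × 100 = 17.85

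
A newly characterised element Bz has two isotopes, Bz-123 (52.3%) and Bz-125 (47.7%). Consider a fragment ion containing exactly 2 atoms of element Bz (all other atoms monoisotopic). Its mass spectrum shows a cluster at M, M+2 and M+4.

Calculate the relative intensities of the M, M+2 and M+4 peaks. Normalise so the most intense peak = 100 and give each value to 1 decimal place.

The 2 Bz atoms are independent, so intensities follow the terms of (0.523 + 0.477)^2.
P(M) = 0.523^2 = 0.273529
P(M+2) = 2 × 0.523^1 × 0.477^1 = 0.498942
P(M+4) = 0.477^2 = 0.227529
The M+2 peak is largest (0.498942); scaling to 100 gives 54.8 : 100.0 : 45.6.

54.8 : 100.0 : 45.6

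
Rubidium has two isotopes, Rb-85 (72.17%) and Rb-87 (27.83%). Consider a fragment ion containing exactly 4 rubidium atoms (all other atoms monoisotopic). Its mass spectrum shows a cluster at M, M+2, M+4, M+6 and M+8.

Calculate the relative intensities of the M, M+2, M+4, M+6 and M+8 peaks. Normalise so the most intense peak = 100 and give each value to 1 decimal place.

The 4 Rb atoms are independent, so intensities follow the terms of (0.7217 + 0.2783)^4.
P(M) = 0.7217^4 = 0.271286
P(M+2) = 4 × 0.7217^3 × 0.2783^1 = 0.418450
P(M+4) = 6 × 0.7217^2 × 0.2783^2 = 0.242042
P(M+6) = 4 × 0.7217^1 × 0.2783^3 = 0.062224
P(M+8) = 0.2783^4 = 0.005999
The M+2 peak is largest (0.418450); scaling to 100 gives 64.8 : 100.0 : 57.8 : 14.9 : 1.4.

64.8 : 100.0 : 57.8 : 14.9 : 1.4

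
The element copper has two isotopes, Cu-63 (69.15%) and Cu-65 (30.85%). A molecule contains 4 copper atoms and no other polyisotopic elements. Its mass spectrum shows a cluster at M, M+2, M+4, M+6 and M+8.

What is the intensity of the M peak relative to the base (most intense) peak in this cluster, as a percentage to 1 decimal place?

56.0%

(0.6915 + 0.3085)^4 gives M 0.2286, M+2 0.4080, M+4 0.2731, M+6 0.0812, M+8 0.0091; the largest is M+2.
P(M+2) = C(4,1) × 0.6915^3 × 0.3085^1 = 4 × 0.33065611 × 0.3085 = 0.408030 (base)
P(M) = C(4,0) × 0.6915^4 × 0.3085^0 = 1 × 0.2286487 × 1.0000 = 0.228649
Relative intensity = 0.228649 / 0.408030 × 100 = 56.0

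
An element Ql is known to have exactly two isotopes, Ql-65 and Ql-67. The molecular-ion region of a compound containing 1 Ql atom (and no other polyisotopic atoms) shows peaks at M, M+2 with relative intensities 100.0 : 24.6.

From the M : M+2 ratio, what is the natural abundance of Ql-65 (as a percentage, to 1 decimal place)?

80.3%

If p is the fraction of Ql that is Ql-65, then I(M+2)/I(M) = [C(1,1)·p^0·(1−p)] / p^1 = 1·(1−p)/p = 24.6/100.0 = 0.2460
(1−p)/p = 0.2460/1 = 0.2460  ⇒  p = 1/(1 + 0.2460) = 0.8026
Ql-65: 80.3%, Ql-67: 19.7%.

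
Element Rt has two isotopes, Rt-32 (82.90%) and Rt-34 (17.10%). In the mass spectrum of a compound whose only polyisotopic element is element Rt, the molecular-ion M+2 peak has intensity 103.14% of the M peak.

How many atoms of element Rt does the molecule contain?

With n Rt atoms, P(M+2)/P(M) = C(n,1)·p^(n−1)q / p^n = n·q/p = n · 0.1710/0.8290.
n = 1.0314 × 0.8290/0.1710 = 5.00 ≈ 5

5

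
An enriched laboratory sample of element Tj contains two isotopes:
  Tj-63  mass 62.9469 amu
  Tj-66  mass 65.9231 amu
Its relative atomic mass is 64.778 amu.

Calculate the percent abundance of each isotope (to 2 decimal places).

Tj-63: 38.48%, Tj-66: 61.52%

With x = fraction of Tj-63 (so Tj-66 is 1 − x):
62.9469·x + 65.9231·(1 − x) = 64.778
(62.9469 − 65.9231)·x = 64.778 − 65.9231
x = -1.1451 / -2.9762 = 0.38475 → 38.48% Tj-63, 61.52% Tj-66.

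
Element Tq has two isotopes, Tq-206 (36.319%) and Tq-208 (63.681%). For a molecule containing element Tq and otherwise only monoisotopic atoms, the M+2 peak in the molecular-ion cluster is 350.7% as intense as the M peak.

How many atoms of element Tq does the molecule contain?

For n independent Tq atoms, I(M+2)/I(M) = n · (abundance Tq-208) / (abundance Tq-206) = n · 0.63681/0.36319.
n = 3.507 × 0.36319/0.63681 = 2.00 ≈ 2

2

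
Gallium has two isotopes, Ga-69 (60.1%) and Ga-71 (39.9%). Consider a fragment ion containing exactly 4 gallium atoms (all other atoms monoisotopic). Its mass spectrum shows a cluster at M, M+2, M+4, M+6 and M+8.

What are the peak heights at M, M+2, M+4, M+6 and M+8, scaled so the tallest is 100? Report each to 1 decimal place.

37.7 : 100.0 : 99.6 : 44.1 : 7.3

Each Ga atom is independently Ga-69 (p = 0.601) or Ga-71 (q = 0.399); the cluster is the binomial expansion (p + q)^4.
P(M) = 0.601^4 = 0.130466
P(M+2) = 4 × 0.601^3 × 0.399^1 = 0.346463
P(M+4) = 6 × 0.601^2 × 0.399^2 = 0.345021
P(M+6) = 4 × 0.601^1 × 0.399^3 = 0.152705
P(M+8) = 0.399^4 = 0.025345
The M+2 peak is largest (0.346463); scaling to 100 gives 37.7 : 100.0 : 99.6 : 44.1 : 7.3.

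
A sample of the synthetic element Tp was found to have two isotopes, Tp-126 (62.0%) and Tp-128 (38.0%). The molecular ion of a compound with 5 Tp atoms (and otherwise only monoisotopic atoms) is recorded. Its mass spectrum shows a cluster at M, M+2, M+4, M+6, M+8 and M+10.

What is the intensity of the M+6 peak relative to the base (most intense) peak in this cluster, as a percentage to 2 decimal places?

61.29%

Binomial terms of (0.620 + 0.380)^5: M 0.0916, M+2 0.2808, M+4 0.3441, M+6 0.2109, M+8 0.0646, M+10 0.0079 → M+4 is the base peak.
P(M+4) = C(5,2) × 0.620^3 × 0.380^2 = 10 × 0.238328 × 0.1444 = 0.344146 (base)
P(M+6) = C(5,3) × 0.620^2 × 0.380^3 = 10 × 0.3844 × 0.054872 = 0.210928
Relative intensity = 0.210928 / 0.344146 × 100 = 61.29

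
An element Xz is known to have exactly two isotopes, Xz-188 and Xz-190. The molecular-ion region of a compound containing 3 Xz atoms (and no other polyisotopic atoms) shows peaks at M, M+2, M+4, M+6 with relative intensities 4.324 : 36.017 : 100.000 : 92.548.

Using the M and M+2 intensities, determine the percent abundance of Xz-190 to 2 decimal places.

73.52%

Write p for the Xz-188 fraction. I(M+2)/I(M) = [C(3,1)·p^2·(1−p)] / p^3 = 3·(1−p)/p = 36.017/4.324 = 8.3296
(1−p)/p = 8.3296/3 = 2.7765  ⇒  p = 1/(1 + 2.7765) = 0.2648
Xz-188: 26.48%, Xz-190: 73.52%.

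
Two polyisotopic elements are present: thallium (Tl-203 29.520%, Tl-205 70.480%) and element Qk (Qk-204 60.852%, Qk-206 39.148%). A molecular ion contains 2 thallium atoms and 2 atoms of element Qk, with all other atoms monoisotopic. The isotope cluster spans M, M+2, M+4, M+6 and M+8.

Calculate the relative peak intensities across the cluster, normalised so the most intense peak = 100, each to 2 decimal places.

Thallium pattern (n=2): 0.08714304 : 0.41611392 : 0.49674304
Element Qk pattern (n=2): 0.37029659 : 0.47644682 : 0.15325659
Convolve the two distributions (both contribute in 2-u steps):
  M: 0.08714304×0.37029659 = 0.032269
  M+2: 0.08714304×0.47644682 + 0.41611392×0.37029659 = 0.195605
  M+4: 0.08714304×0.15325659 + 0.41611392×0.47644682 + 0.49674304×0.37029659 = 0.395554
  M+6: 0.41611392×0.15325659 + 0.49674304×0.47644682 = 0.300444
  M+8: 0.49674304×0.15325659 = 0.076129
Scale to base peak (0.395554) = 100: 8.16 : 49.45 : 100.00 : 75.96 : 19.25

8.16 : 49.45 : 100.00 : 75.96 : 19.25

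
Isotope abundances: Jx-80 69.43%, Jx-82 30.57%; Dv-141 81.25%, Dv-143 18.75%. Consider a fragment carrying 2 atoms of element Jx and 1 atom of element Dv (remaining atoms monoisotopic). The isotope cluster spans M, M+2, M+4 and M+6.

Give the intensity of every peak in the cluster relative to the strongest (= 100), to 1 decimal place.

90.0 : 100.0 : 35.7 : 4.0

Element Jx pattern (n=2): 0.48205249 : 0.42449502 : 0.09345249
Element Dv pattern (n=1): 0.8125 : 0.1875
Convolve the two distributions (both contribute in 2-u steps):
  M: 0.48205249×0.8125 = 0.391668
  M+2: 0.48205249×0.1875 + 0.42449502×0.8125 = 0.435287
  M+4: 0.42449502×0.1875 + 0.09345249×0.8125 = 0.155523
  M+6: 0.09345249×0.1875 = 0.017522
Scale to base peak (0.435287) = 100: 90.0 : 100.0 : 35.7 : 4.0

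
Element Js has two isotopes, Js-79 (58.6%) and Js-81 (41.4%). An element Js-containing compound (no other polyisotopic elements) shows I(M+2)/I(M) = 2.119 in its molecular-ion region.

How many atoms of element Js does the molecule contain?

With n Js atoms, P(M+2)/P(M) = C(n,1)·p^(n−1)q / p^n = n·q/p = n · 0.414/0.586.
n = 2.119 × 0.586/0.414 = 3.00 ≈ 3

3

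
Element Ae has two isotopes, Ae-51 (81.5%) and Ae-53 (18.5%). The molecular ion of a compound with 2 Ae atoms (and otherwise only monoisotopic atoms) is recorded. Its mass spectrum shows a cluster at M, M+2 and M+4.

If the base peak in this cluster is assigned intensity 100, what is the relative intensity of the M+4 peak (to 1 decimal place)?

5.2

Term probabilities: M 0.6642, M+2 0.3016, M+4 0.0342. Base peak = M.
P(M) = C(2,0) × 0.815^2 × 0.185^0 = 1 × 0.664225 × 1.0000 = 0.664225 (base)
P(M+4) = C(2,2) × 0.815^0 × 0.185^2 = 1 × 1.0000 × 0.034225 = 0.034225
Relative intensity = 0.034225 / 0.664225 × 100 = 5.2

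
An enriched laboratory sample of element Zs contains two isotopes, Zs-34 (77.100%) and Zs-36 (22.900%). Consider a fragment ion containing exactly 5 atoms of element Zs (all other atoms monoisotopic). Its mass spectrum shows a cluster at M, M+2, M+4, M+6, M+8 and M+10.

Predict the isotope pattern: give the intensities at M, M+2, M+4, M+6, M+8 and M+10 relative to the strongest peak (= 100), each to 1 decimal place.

The 5 Zs atoms are independent, so intensities follow the terms of (0.77100 + 0.22900)^5.
P(M) = 0.77100^5 = 0.272441
P(M+2) = 5 × 0.77100^4 × 0.22900^1 = 0.404597
P(M+4) = 10 × 0.77100^3 × 0.22900^2 = 0.240344
P(M+6) = 10 × 0.77100^2 × 0.22900^3 = 0.071386
P(M+8) = 5 × 0.77100^1 × 0.22900^4 = 0.010601
P(M+10) = 0.22900^5 = 0.000630
The M+2 peak is largest (0.404597); scaling to 100 gives 67.3 : 100.0 : 59.4 : 17.6 : 2.6 : 0.2.

67.3 : 100.0 : 59.4 : 17.6 : 2.6 : 0.2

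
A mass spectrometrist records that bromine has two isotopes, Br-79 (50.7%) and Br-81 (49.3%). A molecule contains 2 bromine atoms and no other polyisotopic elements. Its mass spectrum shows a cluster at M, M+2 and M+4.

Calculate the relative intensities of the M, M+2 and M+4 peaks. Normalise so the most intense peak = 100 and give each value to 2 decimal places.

Each Br atom is independently Br-79 (p = 0.507) or Br-81 (q = 0.493); the cluster is the binomial expansion (p + q)^2.
P(M) = 0.507^2 = 0.257049
P(M+2) = 2 × 0.507^1 × 0.493^1 = 0.499902
P(M+4) = 0.493^2 = 0.243049
The M+2 peak is largest (0.499902); scaling to 100 gives 51.42 : 100.00 : 48.62.

51.42 : 100.00 : 48.62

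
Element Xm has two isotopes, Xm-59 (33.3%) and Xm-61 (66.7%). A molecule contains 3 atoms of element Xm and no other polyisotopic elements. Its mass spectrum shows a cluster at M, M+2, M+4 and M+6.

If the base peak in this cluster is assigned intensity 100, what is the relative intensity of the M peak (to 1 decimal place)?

8.3

Term probabilities: M 0.0369, M+2 0.2219, M+4 0.4444, M+6 0.2967. Base peak = M+4.
P(M+4) = C(3,2) × 0.333^1 × 0.667^2 = 3 × 0.3330 × 0.444889 = 0.444444 (base)
P(M) = C(3,0) × 0.333^3 × 0.667^0 = 1 × 0.03692604 × 1.0000 = 0.036926
Relative intensity = 0.036926 / 0.444444 × 100 = 8.3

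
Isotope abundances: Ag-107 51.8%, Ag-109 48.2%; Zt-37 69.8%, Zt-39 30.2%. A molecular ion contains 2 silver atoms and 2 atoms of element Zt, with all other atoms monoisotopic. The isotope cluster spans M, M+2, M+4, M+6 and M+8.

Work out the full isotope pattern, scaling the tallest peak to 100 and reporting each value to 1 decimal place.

36.7 : 100.0 : 97.7 : 40.3 : 5.9

Silver pattern (n=2): 0.268324 : 0.499352 : 0.232324
Element Zt pattern (n=2): 0.487204 : 0.421592 : 0.091204
Convolve the two distributions (both contribute in 2-u steps):
  M: 0.268324×0.487204 = 0.130729
  M+2: 0.268324×0.421592 + 0.499352×0.487204 = 0.356410
  M+4: 0.268324×0.091204 + 0.499352×0.421592 + 0.232324×0.487204 = 0.348184
  M+6: 0.499352×0.091204 + 0.232324×0.421592 = 0.143489
  M+8: 0.232324×0.091204 = 0.021189
Scale to base peak (0.356410) = 100: 36.7 : 100.0 : 97.7 : 40.3 : 5.9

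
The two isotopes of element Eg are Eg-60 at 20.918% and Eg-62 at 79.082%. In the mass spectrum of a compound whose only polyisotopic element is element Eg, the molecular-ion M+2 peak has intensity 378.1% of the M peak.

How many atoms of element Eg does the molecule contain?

With n Eg atoms, P(M+2)/P(M) = C(n,1)·p^(n−1)q / p^n = n·q/p = n · 0.79082/0.20918.
n = 3.781 × 0.20918/0.79082 = 1.00 ≈ 1

1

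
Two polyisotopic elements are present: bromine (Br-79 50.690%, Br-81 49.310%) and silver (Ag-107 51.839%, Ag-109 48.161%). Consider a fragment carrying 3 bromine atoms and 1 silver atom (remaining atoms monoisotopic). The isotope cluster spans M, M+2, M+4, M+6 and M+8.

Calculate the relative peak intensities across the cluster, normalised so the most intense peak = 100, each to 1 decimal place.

Bromine pattern (n=3): 0.13024674 : 0.3801026 : 0.36975457 : 0.11989609
Silver pattern (n=1): 0.51839 : 0.48161
Convolve the two distributions (both contribute in 2-u steps):
  M: 0.13024674×0.51839 = 0.067519
  M+2: 0.13024674×0.48161 + 0.3801026×0.51839 = 0.259770
  M+4: 0.3801026×0.48161 + 0.36975457×0.51839 = 0.374738
  M+6: 0.36975457×0.48161 + 0.11989609×0.51839 = 0.240230
  M+8: 0.11989609×0.48161 = 0.057743
Scale to base peak (0.374738) = 100: 18.0 : 69.3 : 100.0 : 64.1 : 15.4

18.0 : 69.3 : 100.0 : 64.1 : 15.4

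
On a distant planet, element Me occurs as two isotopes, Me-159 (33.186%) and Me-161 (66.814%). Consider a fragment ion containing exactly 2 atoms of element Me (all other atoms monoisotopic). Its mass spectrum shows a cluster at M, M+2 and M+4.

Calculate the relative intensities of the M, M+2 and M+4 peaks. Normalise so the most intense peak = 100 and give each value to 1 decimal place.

24.7 : 99.3 : 100.0

The 2 Me atoms are independent, so intensities follow the terms of (0.33186 + 0.66814)^2.
P(M) = 0.33186^2 = 0.110131
P(M+2) = 2 × 0.33186^1 × 0.66814^1 = 0.443458
P(M+4) = 0.66814^2 = 0.446411
The M+4 peak is largest (0.446411); scaling to 100 gives 24.7 : 99.3 : 100.0.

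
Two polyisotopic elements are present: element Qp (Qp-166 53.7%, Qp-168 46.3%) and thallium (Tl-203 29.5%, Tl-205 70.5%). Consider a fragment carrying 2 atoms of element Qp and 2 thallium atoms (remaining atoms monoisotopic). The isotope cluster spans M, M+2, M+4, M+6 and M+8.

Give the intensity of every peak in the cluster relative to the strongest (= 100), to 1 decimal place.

6.8 : 44.3 : 100.0 : 91.2 : 28.9

Element Qp pattern (n=2): 0.288369 : 0.497262 : 0.214369
Thallium pattern (n=2): 0.087025 : 0.41595 : 0.497025
Convolve the two distributions (both contribute in 2-u steps):
  M: 0.288369×0.087025 = 0.025095
  M+2: 0.288369×0.41595 + 0.497262×0.087025 = 0.163221
  M+4: 0.288369×0.497025 + 0.497262×0.41595 + 0.214369×0.087025 = 0.368818
  M+6: 0.497262×0.497025 + 0.214369×0.41595 = 0.336318
  M+8: 0.214369×0.497025 = 0.106547
Scale to base peak (0.368818) = 100: 6.8 : 44.3 : 100.0 : 91.2 : 28.9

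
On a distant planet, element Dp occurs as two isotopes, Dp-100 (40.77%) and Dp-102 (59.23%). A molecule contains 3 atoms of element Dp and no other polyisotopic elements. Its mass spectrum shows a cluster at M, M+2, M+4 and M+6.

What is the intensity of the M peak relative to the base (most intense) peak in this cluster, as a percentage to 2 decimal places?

15.79%

Term probabilities: M 0.0678, M+2 0.2954, M+4 0.4291, M+6 0.2078. Base peak = M+4.
P(M+4) = C(3,2) × 0.4077^1 × 0.5923^2 = 3 × 0.4077 × 0.35081929 = 0.429087 (base)
P(M) = C(3,0) × 0.4077^3 × 0.5923^0 = 1 × 0.0677676 × 1.0000 = 0.067768
Relative intensity = 0.067768 / 0.429087 × 100 = 15.79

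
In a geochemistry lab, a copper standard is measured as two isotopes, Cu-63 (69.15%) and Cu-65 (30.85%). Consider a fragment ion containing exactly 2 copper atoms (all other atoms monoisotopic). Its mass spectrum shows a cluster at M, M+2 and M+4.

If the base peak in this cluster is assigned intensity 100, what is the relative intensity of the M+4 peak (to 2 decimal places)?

19.90

Term probabilities: M 0.4782, M+2 0.4267, M+4 0.0952. Base peak = M.
P(M) = C(2,0) × 0.6915^2 × 0.3085^0 = 1 × 0.47817225 × 1.0000 = 0.478172 (base)
P(M+4) = C(2,2) × 0.6915^0 × 0.3085^2 = 1 × 1.0000 × 0.09517225 = 0.095172
Relative intensity = 0.095172 / 0.478172 × 100 = 19.90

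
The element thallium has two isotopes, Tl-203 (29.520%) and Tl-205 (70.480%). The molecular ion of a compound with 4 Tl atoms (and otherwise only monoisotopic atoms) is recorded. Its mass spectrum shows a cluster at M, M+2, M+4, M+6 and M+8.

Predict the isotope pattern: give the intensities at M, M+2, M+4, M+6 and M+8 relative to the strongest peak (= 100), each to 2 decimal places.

Expanding (0.29520 + 0.70480)^4:
P(M) = 0.29520^4 = 0.007594
P(M+2) = 4 × 0.29520^3 × 0.70480^1 = 0.072523
P(M+4) = 6 × 0.29520^2 × 0.70480^2 = 0.259726
P(M+6) = 4 × 0.29520^1 × 0.70480^3 = 0.413403
P(M+8) = 0.70480^4 = 0.246754
The M+6 peak is largest (0.413403); scaling to 100 gives 1.84 : 17.54 : 62.83 : 100.00 : 59.69.

1.84 : 17.54 : 62.83 : 100.00 : 59.69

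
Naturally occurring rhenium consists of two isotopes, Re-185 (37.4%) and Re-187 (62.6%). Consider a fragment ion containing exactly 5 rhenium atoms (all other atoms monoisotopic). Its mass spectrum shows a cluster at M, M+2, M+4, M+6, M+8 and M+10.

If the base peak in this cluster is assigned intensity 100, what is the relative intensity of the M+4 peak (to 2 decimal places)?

59.74

(0.374 + 0.626)^5 gives M 0.0073, M+2 0.0612, M+4 0.2050, M+6 0.3431, M+8 0.2872, M+10 0.0961; the largest is M+6.
P(M+6) = C(5,3) × 0.374^2 × 0.626^3 = 10 × 0.139876 × 0.24531438 = 0.343136 (base)
P(M+4) = C(5,2) × 0.374^3 × 0.626^2 = 10 × 0.05231362 × 0.391876 = 0.205005
Relative intensity = 0.205005 / 0.343136 × 100 = 59.74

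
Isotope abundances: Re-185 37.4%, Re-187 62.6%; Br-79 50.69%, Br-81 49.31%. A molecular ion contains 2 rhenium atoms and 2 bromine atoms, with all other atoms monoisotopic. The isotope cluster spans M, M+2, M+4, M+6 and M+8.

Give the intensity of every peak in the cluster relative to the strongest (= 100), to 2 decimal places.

9.75 : 51.59 : 100.00 : 83.99 : 25.84

Rhenium pattern (n=2): 0.139876 : 0.468248 : 0.391876
Bromine pattern (n=2): 0.25694761 : 0.49990478 : 0.24314761
Convolve the two distributions (both contribute in 2-u steps):
  M: 0.139876×0.25694761 = 0.035941
  M+2: 0.139876×0.49990478 + 0.468248×0.25694761 = 0.190240
  M+4: 0.139876×0.24314761 + 0.468248×0.49990478 + 0.391876×0.25694761 = 0.368782
  M+6: 0.468248×0.24314761 + 0.391876×0.49990478 = 0.309754
  M+8: 0.391876×0.24314761 = 0.095284
Scale to base peak (0.368782) = 100: 9.75 : 51.59 : 100.00 : 83.99 : 25.84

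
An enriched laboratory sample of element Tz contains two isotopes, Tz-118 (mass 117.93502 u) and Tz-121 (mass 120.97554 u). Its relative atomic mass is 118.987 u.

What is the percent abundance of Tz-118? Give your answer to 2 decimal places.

With x = fraction of Tz-118 (so Tz-121 is 1 − x):
117.93502·x + 120.97554·(1 − x) = 118.987
(117.93502 − 120.97554)·x = 118.987 − 120.97554
x = -1.98854 / -3.04052 = 0.65401 → 65.40% Tz-118, 34.60% Tz-121.

65.40%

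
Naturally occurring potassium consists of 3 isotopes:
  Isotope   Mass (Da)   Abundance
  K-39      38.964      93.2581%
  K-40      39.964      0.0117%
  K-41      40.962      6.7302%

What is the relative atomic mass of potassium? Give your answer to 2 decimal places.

Weight each isotope mass by its fractional abundance: 0.932581 × 38.964 + 0.000117 × 39.964 + 0.067302 × 40.962
= 36.3371 + 0.0047 + 2.7568 = 39.0986 Da

39.10 Da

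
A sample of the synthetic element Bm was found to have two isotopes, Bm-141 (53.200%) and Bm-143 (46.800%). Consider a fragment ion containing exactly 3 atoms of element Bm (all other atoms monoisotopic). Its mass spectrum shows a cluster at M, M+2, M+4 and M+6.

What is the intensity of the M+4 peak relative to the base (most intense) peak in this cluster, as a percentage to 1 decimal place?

Binomial terms of (0.53200 + 0.46800)^3: M 0.1506, M+2 0.3974, M+4 0.3496, M+6 0.1025 → M+2 is the base peak.
P(M+2) = C(3,1) × 0.53200^2 × 0.46800^1 = 3 × 0.283024 × 0.4680 = 0.397366 (base)
P(M+4) = C(3,2) × 0.53200^1 × 0.46800^2 = 3 × 0.5320 × 0.219024 = 0.349562
Relative intensity = 0.349562 / 0.397366 × 100 = 88.0

88.0%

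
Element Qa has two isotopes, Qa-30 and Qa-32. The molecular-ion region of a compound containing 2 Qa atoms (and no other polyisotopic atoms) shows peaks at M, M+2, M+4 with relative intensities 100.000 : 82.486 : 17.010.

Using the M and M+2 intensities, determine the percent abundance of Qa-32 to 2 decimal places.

29.20%

If p is the fraction of Qa that is Qa-30, then I(M+2)/I(M) = [C(2,1)·p^1·(1−p)] / p^2 = 2·(1−p)/p = 82.486/100.000 = 0.8249
(1−p)/p = 0.8249/2 = 0.4124  ⇒  p = 1/(1 + 0.4124) = 0.7080
Qa-30: 70.80%, Qa-32: 29.20%.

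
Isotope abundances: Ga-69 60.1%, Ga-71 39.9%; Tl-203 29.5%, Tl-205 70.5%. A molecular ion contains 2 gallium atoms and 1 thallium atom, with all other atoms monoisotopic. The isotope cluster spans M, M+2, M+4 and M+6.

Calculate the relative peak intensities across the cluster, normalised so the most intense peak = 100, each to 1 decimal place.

26.9 : 100.0 : 97.2 : 28.3

Gallium pattern (n=2): 0.361201 : 0.479598 : 0.159201
Thallium pattern (n=1): 0.2950 : 0.7050
Convolve the two distributions (both contribute in 2-u steps):
  M: 0.361201×0.2950 = 0.106554
  M+2: 0.361201×0.7050 + 0.479598×0.2950 = 0.396128
  M+4: 0.479598×0.7050 + 0.159201×0.2950 = 0.385081
  M+6: 0.159201×0.7050 = 0.112237
Scale to base peak (0.396128) = 100: 26.9 : 100.0 : 97.2 : 28.3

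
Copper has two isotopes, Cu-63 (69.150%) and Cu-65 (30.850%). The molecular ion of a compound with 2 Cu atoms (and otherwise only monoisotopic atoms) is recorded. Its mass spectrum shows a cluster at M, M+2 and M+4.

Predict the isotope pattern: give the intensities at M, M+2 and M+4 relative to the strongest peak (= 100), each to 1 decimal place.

100.0 : 89.2 : 19.9

Each Cu atom is independently Cu-63 (p = 0.69150) or Cu-65 (q = 0.30850); the cluster is the binomial expansion (p + q)^2.
P(M) = 0.69150^2 = 0.478172
P(M+2) = 2 × 0.69150^1 × 0.30850^1 = 0.426656
P(M+4) = 0.30850^2 = 0.095172
The M peak is largest (0.478172); scaling to 100 gives 100.0 : 89.2 : 19.9.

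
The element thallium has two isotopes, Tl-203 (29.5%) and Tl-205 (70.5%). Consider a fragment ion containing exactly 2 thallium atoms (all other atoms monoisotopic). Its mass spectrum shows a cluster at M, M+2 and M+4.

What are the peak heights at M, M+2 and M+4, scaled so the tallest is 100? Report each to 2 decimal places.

Each Tl atom is independently Tl-203 (p = 0.295) or Tl-205 (q = 0.705); the cluster is the binomial expansion (p + q)^2.
P(M) = 0.295^2 = 0.087025
P(M+2) = 2 × 0.295^1 × 0.705^1 = 0.415950
P(M+4) = 0.705^2 = 0.497025
The M+4 peak is largest (0.497025); scaling to 100 gives 17.51 : 83.69 : 100.00.

17.51 : 83.69 : 100.00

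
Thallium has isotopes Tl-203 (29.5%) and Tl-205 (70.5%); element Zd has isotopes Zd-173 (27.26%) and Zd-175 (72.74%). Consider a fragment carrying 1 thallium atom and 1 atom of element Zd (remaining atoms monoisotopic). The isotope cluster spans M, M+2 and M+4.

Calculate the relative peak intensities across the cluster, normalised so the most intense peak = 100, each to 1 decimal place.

15.7 : 79.3 : 100.0

Thallium pattern (n=1): 0.2950 : 0.7050
Element Zd pattern (n=1): 0.2726 : 0.7274
Convolve the two distributions (both contribute in 2-u steps):
  M: 0.2950×0.2726 = 0.080417
  M+2: 0.2950×0.7274 + 0.7050×0.2726 = 0.406766
  M+4: 0.7050×0.7274 = 0.512817
Scale to base peak (0.512817) = 100: 15.7 : 79.3 : 100.0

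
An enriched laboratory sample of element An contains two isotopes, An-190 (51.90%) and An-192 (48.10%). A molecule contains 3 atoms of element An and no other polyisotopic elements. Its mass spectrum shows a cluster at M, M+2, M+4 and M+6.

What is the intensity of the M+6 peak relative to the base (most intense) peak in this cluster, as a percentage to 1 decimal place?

Term probabilities: M 0.1398, M+2 0.3887, M+4 0.3602, M+6 0.1113. Base peak = M+2.
P(M+2) = C(3,1) × 0.5190^2 × 0.4810^1 = 3 × 0.269361 × 0.4810 = 0.388688 (base)
P(M+6) = C(3,3) × 0.5190^0 × 0.4810^3 = 1 × 1.0000 × 0.11128464 = 0.111285
Relative intensity = 0.111285 / 0.388688 × 100 = 28.6

28.6%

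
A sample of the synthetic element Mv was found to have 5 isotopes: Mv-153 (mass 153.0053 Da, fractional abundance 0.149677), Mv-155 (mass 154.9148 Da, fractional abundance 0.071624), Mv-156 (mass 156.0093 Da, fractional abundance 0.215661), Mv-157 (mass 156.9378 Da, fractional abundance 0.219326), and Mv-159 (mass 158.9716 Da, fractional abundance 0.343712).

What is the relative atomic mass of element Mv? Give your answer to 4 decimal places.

156.7031 Da

Average mass = Σ (abundance × isotope mass) = 0.149677 × 153.0053 + 0.071624 × 154.9148 + 0.215661 × 156.0093 + 0.219326 × 156.9378 + 0.343712 × 158.9716
= 22.90137 + 11.09562 + 33.64512 + 34.42054 + 54.64045 = 156.70310 Da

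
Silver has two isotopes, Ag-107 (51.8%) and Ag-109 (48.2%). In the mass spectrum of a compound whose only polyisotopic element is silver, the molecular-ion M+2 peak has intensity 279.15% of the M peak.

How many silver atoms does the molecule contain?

For n independent Ag atoms, I(M+2)/I(M) = n · (abundance Ag-109) / (abundance Ag-107) = n · 0.482/0.518.
n = 2.7915 × 0.518/0.482 = 3.00 ≈ 3

3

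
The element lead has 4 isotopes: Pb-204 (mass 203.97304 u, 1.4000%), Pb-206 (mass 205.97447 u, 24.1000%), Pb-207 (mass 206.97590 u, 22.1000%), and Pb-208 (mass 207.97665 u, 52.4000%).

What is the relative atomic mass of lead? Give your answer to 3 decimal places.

207.217 u

The abundance-weighted mean is 0.014000 × 203.97304 + 0.241000 × 205.97447 + 0.221000 × 206.97590 + 0.524000 × 207.97665
= 2.855623 + 49.639847 + 45.741674 + 108.979765 = 207.216909 u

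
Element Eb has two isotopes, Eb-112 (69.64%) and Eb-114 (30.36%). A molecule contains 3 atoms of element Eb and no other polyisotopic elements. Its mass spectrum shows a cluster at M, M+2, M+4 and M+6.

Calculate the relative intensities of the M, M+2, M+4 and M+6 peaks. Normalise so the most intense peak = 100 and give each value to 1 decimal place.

76.5 : 100.0 : 43.6 : 6.3

Expanding (0.6964 + 0.3036)^3:
P(M) = 0.6964^3 = 0.337735
P(M+2) = 3 × 0.6964^2 × 0.3036^1 = 0.441713
P(M+4) = 3 × 0.6964^1 × 0.3036^2 = 0.192568
P(M+6) = 0.3036^3 = 0.027984
The M+2 peak is largest (0.441713); scaling to 100 gives 76.5 : 100.0 : 43.6 : 6.3.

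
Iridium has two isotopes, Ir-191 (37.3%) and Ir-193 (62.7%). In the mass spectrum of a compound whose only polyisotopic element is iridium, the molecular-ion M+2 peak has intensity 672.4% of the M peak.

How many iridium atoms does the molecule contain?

For n independent Ir atoms, I(M+2)/I(M) = n · (abundance Ir-193) / (abundance Ir-191) = n · 0.627/0.373.
n = 6.724 × 0.373/0.627 = 4.00 ≈ 4

4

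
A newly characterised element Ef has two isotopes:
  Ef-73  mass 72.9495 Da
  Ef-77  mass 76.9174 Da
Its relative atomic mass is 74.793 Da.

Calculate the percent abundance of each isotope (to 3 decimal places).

Ef-73: 53.540%, Ef-77: 46.460%

With x = fraction of Ef-73 (so Ef-77 is 1 − x):
72.9495·x + 76.9174·(1 − x) = 74.793
(72.9495 − 76.9174)·x = 74.793 − 76.9174
x = -2.1244 / -3.9679 = 0.53540 → 53.540% Ef-73, 46.460% Ef-77.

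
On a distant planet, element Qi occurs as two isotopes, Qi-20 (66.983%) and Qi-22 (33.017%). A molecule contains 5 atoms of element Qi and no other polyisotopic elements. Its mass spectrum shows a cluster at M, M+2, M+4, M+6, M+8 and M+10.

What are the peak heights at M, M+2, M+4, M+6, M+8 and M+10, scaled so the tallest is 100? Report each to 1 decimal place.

Expanding (0.66983 + 0.33017)^5:
P(M) = 0.66983^5 = 0.134841
P(M+2) = 5 × 0.66983^4 × 0.33017^1 = 0.332327
P(M+4) = 10 × 0.66983^3 × 0.33017^2 = 0.327619
P(M+6) = 10 × 0.66983^2 × 0.33017^3 = 0.161489
P(M+8) = 5 × 0.66983^1 × 0.33017^4 = 0.039800
P(M+10) = 0.33017^5 = 0.003924
The M+2 peak is largest (0.332327); scaling to 100 gives 40.6 : 100.0 : 98.6 : 48.6 : 12.0 : 1.2.

40.6 : 100.0 : 98.6 : 48.6 : 12.0 : 1.2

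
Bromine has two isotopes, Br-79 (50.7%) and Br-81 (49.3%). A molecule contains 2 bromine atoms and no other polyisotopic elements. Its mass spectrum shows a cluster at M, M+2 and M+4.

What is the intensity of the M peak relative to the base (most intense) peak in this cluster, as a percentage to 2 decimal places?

51.42%

(0.507 + 0.493)^2 gives M 0.2570, M+2 0.4999, M+4 0.2430; the largest is M+2.
P(M+2) = C(2,1) × 0.507^1 × 0.493^1 = 2 × 0.5070 × 0.4930 = 0.499902 (base)
P(M) = C(2,0) × 0.507^2 × 0.493^0 = 1 × 0.257049 × 1.0000 = 0.257049
Relative intensity = 0.257049 / 0.499902 × 100 = 51.42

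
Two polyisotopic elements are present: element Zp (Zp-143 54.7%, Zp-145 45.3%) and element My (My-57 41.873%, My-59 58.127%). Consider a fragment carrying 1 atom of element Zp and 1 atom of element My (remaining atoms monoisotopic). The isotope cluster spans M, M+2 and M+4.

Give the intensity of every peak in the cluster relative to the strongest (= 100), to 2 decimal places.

45.12 : 100.00 : 51.87

Element Zp pattern (n=1): 0.5470 : 0.4530
Element My pattern (n=1): 0.41873 : 0.58127
Convolve the two distributions (both contribute in 2-u steps):
  M: 0.5470×0.41873 = 0.229045
  M+2: 0.5470×0.58127 + 0.4530×0.41873 = 0.507639
  M+4: 0.4530×0.58127 = 0.263315
Scale to base peak (0.507639) = 100: 45.12 : 100.00 : 51.87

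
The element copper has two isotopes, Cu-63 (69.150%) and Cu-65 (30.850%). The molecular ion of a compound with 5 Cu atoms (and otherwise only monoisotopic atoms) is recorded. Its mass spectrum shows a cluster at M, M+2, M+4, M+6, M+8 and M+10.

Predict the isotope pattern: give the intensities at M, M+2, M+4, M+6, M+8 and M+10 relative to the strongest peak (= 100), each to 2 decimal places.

44.83 : 100.00 : 89.23 : 39.81 : 8.88 : 0.79

Each Cu atom is independently Cu-63 (p = 0.69150) or Cu-65 (q = 0.30850); the cluster is the binomial expansion (p + q)^5.
P(M) = 0.69150^5 = 0.158111
P(M+2) = 5 × 0.69150^4 × 0.30850^1 = 0.352691
P(M+4) = 10 × 0.69150^3 × 0.30850^2 = 0.314693
P(M+6) = 10 × 0.69150^2 × 0.30850^3 = 0.140394
P(M+8) = 5 × 0.69150^1 × 0.30850^4 = 0.031317
P(M+10) = 0.30850^5 = 0.002794
The M+2 peak is largest (0.352691); scaling to 100 gives 44.83 : 100.00 : 89.23 : 39.81 : 8.88 : 0.79.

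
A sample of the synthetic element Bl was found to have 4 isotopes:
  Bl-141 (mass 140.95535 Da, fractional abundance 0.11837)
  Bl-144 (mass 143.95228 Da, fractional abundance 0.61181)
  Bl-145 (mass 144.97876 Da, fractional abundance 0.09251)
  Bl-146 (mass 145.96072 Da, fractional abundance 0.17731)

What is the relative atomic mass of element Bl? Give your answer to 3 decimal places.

The abundance-weighted mean is 0.11837 × 140.95535 + 0.61181 × 143.95228 + 0.09251 × 144.97876 + 0.17731 × 145.96072
= 16.684885 + 88.071444 + 13.411985 + 25.880295 = 144.048609 Da

144.049 Da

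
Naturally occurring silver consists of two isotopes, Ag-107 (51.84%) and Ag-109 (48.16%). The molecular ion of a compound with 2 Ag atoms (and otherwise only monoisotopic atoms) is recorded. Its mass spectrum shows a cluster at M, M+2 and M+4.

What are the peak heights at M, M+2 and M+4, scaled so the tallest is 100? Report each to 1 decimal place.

53.8 : 100.0 : 46.5

The 2 Ag atoms are independent, so intensities follow the terms of (0.5184 + 0.4816)^2.
P(M) = 0.5184^2 = 0.268739
P(M+2) = 2 × 0.5184^1 × 0.4816^1 = 0.499323
P(M+4) = 0.4816^2 = 0.231939
The M+2 peak is largest (0.499323); scaling to 100 gives 53.8 : 100.0 : 46.5.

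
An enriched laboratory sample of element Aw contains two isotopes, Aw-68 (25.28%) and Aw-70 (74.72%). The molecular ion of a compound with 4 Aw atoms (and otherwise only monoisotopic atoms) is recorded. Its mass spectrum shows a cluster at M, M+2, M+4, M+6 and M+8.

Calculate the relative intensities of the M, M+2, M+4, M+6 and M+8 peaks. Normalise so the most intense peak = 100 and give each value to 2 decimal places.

0.97 : 11.45 : 50.75 : 100.00 : 73.89

Expanding (0.2528 + 0.7472)^4:
P(M) = 0.2528^4 = 0.004084
P(M+2) = 4 × 0.2528^3 × 0.7472^1 = 0.048287
P(M+4) = 6 × 0.2528^2 × 0.7472^2 = 0.214081
P(M+6) = 4 × 0.2528^1 × 0.7472^3 = 0.421840
P(M+8) = 0.7472^4 = 0.311708
The M+6 peak is largest (0.421840); scaling to 100 gives 0.97 : 11.45 : 50.75 : 100.00 : 73.89.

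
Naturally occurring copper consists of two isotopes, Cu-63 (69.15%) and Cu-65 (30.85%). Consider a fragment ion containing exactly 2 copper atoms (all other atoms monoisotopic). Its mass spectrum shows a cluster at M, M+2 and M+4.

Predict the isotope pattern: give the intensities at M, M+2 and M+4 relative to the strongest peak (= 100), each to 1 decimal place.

100.0 : 89.2 : 19.9

The 2 Cu atoms are independent, so intensities follow the terms of (0.6915 + 0.3085)^2.
P(M) = 0.6915^2 = 0.478172
P(M+2) = 2 × 0.6915^1 × 0.3085^1 = 0.426656
P(M+4) = 0.3085^2 = 0.095172
The M peak is largest (0.478172); scaling to 100 gives 100.0 : 89.2 : 19.9.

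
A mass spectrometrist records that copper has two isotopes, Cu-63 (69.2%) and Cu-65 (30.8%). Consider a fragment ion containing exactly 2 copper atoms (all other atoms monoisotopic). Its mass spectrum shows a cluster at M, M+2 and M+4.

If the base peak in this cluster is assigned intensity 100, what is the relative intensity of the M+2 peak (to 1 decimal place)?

89.0

Term probabilities: M 0.4789, M+2 0.4263, M+4 0.0949. Base peak = M.
P(M) = C(2,0) × 0.692^2 × 0.308^0 = 1 × 0.478864 × 1.0000 = 0.478864 (base)
P(M+2) = C(2,1) × 0.692^1 × 0.308^1 = 2 × 0.6920 × 0.3080 = 0.426272
Relative intensity = 0.426272 / 0.478864 × 100 = 89.0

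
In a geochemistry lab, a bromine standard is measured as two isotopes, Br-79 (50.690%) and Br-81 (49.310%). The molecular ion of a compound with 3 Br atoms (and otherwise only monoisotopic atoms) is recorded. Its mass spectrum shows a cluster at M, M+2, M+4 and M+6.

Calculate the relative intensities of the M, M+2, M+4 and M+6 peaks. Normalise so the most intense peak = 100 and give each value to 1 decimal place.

Expanding (0.50690 + 0.49310)^3:
P(M) = 0.50690^3 = 0.130247
P(M+2) = 3 × 0.50690^2 × 0.49310^1 = 0.380103
P(M+4) = 3 × 0.50690^1 × 0.49310^2 = 0.369755
P(M+6) = 0.49310^3 = 0.119896
The M+2 peak is largest (0.380103); scaling to 100 gives 34.3 : 100.0 : 97.3 : 31.5.

34.3 : 100.0 : 97.3 : 31.5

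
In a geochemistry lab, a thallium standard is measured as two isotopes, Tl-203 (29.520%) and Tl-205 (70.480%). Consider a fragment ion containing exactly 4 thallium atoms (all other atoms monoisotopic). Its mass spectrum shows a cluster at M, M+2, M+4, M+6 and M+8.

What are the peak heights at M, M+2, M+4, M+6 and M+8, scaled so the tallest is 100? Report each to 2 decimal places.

1.84 : 17.54 : 62.83 : 100.00 : 59.69

Expanding (0.29520 + 0.70480)^4:
P(M) = 0.29520^4 = 0.007594
P(M+2) = 4 × 0.29520^3 × 0.70480^1 = 0.072523
P(M+4) = 6 × 0.29520^2 × 0.70480^2 = 0.259726
P(M+6) = 4 × 0.29520^1 × 0.70480^3 = 0.413403
P(M+8) = 0.70480^4 = 0.246754
The M+6 peak is largest (0.413403); scaling to 100 gives 1.84 : 17.54 : 62.83 : 100.00 : 59.69.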